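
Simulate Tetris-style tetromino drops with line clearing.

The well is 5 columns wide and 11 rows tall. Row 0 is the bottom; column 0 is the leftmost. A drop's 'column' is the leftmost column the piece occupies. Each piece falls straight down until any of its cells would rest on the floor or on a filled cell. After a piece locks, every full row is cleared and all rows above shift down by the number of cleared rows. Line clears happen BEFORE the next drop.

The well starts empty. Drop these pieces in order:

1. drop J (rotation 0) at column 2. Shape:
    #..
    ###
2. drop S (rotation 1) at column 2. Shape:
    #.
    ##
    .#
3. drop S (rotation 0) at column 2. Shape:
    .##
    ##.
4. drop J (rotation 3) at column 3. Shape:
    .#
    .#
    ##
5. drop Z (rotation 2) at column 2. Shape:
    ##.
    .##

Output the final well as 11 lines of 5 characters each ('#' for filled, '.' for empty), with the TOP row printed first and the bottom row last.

Answer: ..##.
...##
....#
....#
...##
...##
..##.
..#..
..##.
..##.
..###

Derivation:
Drop 1: J rot0 at col 2 lands with bottom-row=0; cleared 0 line(s) (total 0); column heights now [0 0 2 1 1], max=2
Drop 2: S rot1 at col 2 lands with bottom-row=1; cleared 0 line(s) (total 0); column heights now [0 0 4 3 1], max=4
Drop 3: S rot0 at col 2 lands with bottom-row=4; cleared 0 line(s) (total 0); column heights now [0 0 5 6 6], max=6
Drop 4: J rot3 at col 3 lands with bottom-row=6; cleared 0 line(s) (total 0); column heights now [0 0 5 7 9], max=9
Drop 5: Z rot2 at col 2 lands with bottom-row=9; cleared 0 line(s) (total 0); column heights now [0 0 11 11 10], max=11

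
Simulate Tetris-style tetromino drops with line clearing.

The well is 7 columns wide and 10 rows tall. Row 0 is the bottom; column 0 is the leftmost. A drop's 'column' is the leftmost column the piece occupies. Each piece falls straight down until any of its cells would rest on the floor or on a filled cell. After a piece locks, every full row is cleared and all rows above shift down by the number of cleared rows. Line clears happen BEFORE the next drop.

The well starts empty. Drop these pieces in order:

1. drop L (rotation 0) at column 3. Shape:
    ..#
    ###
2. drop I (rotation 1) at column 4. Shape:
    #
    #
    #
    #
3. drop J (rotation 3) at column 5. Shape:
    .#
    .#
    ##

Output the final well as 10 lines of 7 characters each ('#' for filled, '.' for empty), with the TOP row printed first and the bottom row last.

Drop 1: L rot0 at col 3 lands with bottom-row=0; cleared 0 line(s) (total 0); column heights now [0 0 0 1 1 2 0], max=2
Drop 2: I rot1 at col 4 lands with bottom-row=1; cleared 0 line(s) (total 0); column heights now [0 0 0 1 5 2 0], max=5
Drop 3: J rot3 at col 5 lands with bottom-row=2; cleared 0 line(s) (total 0); column heights now [0 0 0 1 5 3 5], max=5

Answer: .......
.......
.......
.......
.......
....#.#
....#.#
....###
....##.
...###.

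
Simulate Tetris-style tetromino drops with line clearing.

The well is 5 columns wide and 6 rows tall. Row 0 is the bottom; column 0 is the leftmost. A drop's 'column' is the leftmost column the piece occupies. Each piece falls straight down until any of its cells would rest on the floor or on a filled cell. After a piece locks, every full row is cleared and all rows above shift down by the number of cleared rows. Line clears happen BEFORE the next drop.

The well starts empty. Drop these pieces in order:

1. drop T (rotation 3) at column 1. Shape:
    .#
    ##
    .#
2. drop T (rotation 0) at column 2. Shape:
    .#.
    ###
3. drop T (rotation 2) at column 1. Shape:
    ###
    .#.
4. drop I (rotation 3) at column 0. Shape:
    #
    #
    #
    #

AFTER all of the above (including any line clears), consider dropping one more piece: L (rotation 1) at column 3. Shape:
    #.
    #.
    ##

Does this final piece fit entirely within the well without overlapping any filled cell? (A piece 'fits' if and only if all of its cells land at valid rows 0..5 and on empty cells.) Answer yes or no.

Answer: no

Derivation:
Drop 1: T rot3 at col 1 lands with bottom-row=0; cleared 0 line(s) (total 0); column heights now [0 2 3 0 0], max=3
Drop 2: T rot0 at col 2 lands with bottom-row=3; cleared 0 line(s) (total 0); column heights now [0 2 4 5 4], max=5
Drop 3: T rot2 at col 1 lands with bottom-row=4; cleared 0 line(s) (total 0); column heights now [0 6 6 6 4], max=6
Drop 4: I rot3 at col 0 lands with bottom-row=0; cleared 0 line(s) (total 0); column heights now [4 6 6 6 4], max=6
Test piece L rot1 at col 3 (width 2): heights before test = [4 6 6 6 4]; fits = False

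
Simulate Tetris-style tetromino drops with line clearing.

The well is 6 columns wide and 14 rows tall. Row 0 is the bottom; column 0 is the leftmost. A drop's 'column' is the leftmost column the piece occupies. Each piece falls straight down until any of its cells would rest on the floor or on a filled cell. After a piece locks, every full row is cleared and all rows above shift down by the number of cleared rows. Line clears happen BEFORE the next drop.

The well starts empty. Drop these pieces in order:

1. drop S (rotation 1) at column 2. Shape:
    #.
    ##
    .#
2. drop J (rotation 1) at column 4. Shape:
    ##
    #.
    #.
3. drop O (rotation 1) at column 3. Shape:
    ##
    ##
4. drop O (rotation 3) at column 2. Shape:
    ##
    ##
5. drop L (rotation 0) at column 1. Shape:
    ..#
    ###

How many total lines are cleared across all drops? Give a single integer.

Drop 1: S rot1 at col 2 lands with bottom-row=0; cleared 0 line(s) (total 0); column heights now [0 0 3 2 0 0], max=3
Drop 2: J rot1 at col 4 lands with bottom-row=0; cleared 0 line(s) (total 0); column heights now [0 0 3 2 3 3], max=3
Drop 3: O rot1 at col 3 lands with bottom-row=3; cleared 0 line(s) (total 0); column heights now [0 0 3 5 5 3], max=5
Drop 4: O rot3 at col 2 lands with bottom-row=5; cleared 0 line(s) (total 0); column heights now [0 0 7 7 5 3], max=7
Drop 5: L rot0 at col 1 lands with bottom-row=7; cleared 0 line(s) (total 0); column heights now [0 8 8 9 5 3], max=9

Answer: 0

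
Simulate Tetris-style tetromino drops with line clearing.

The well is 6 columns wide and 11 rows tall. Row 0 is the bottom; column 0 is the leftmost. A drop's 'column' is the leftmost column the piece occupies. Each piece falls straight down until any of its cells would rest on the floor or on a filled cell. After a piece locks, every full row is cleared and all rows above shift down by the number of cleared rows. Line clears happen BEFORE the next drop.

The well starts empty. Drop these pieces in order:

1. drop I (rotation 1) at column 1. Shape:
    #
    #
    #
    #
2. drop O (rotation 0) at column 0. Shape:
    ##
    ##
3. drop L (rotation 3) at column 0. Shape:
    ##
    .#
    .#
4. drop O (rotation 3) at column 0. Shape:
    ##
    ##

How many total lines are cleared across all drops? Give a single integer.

Drop 1: I rot1 at col 1 lands with bottom-row=0; cleared 0 line(s) (total 0); column heights now [0 4 0 0 0 0], max=4
Drop 2: O rot0 at col 0 lands with bottom-row=4; cleared 0 line(s) (total 0); column heights now [6 6 0 0 0 0], max=6
Drop 3: L rot3 at col 0 lands with bottom-row=6; cleared 0 line(s) (total 0); column heights now [9 9 0 0 0 0], max=9
Drop 4: O rot3 at col 0 lands with bottom-row=9; cleared 0 line(s) (total 0); column heights now [11 11 0 0 0 0], max=11

Answer: 0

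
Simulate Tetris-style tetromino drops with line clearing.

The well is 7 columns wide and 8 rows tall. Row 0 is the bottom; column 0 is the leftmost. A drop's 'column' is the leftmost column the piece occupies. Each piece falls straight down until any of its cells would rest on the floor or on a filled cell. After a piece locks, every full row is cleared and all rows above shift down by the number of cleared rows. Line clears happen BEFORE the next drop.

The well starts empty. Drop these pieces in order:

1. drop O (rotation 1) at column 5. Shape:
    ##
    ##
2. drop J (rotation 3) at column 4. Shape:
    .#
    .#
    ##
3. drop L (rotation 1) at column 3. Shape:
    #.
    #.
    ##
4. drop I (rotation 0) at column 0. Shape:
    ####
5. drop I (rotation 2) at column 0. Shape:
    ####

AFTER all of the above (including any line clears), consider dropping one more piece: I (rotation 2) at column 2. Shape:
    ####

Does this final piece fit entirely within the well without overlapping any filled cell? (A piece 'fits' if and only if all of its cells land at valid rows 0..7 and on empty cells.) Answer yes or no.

Drop 1: O rot1 at col 5 lands with bottom-row=0; cleared 0 line(s) (total 0); column heights now [0 0 0 0 0 2 2], max=2
Drop 2: J rot3 at col 4 lands with bottom-row=2; cleared 0 line(s) (total 0); column heights now [0 0 0 0 3 5 2], max=5
Drop 3: L rot1 at col 3 lands with bottom-row=3; cleared 0 line(s) (total 0); column heights now [0 0 0 6 4 5 2], max=6
Drop 4: I rot0 at col 0 lands with bottom-row=6; cleared 0 line(s) (total 0); column heights now [7 7 7 7 4 5 2], max=7
Drop 5: I rot2 at col 0 lands with bottom-row=7; cleared 0 line(s) (total 0); column heights now [8 8 8 8 4 5 2], max=8
Test piece I rot2 at col 2 (width 4): heights before test = [8 8 8 8 4 5 2]; fits = False

Answer: no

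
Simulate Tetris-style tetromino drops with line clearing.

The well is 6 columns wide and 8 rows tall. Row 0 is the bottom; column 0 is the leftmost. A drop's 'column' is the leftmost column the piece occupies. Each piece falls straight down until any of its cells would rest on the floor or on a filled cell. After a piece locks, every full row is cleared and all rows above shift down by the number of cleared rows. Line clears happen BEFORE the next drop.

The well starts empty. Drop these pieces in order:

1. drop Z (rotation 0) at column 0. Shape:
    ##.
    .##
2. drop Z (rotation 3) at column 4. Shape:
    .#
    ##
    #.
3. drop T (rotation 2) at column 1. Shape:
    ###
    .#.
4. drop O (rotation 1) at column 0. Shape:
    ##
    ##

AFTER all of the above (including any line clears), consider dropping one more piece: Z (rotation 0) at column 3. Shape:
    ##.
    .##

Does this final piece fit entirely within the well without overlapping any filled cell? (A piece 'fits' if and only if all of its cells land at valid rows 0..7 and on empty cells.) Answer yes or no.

Drop 1: Z rot0 at col 0 lands with bottom-row=0; cleared 0 line(s) (total 0); column heights now [2 2 1 0 0 0], max=2
Drop 2: Z rot3 at col 4 lands with bottom-row=0; cleared 0 line(s) (total 0); column heights now [2 2 1 0 2 3], max=3
Drop 3: T rot2 at col 1 lands with bottom-row=1; cleared 0 line(s) (total 0); column heights now [2 3 3 3 2 3], max=3
Drop 4: O rot1 at col 0 lands with bottom-row=3; cleared 0 line(s) (total 0); column heights now [5 5 3 3 2 3], max=5
Test piece Z rot0 at col 3 (width 3): heights before test = [5 5 3 3 2 3]; fits = True

Answer: yes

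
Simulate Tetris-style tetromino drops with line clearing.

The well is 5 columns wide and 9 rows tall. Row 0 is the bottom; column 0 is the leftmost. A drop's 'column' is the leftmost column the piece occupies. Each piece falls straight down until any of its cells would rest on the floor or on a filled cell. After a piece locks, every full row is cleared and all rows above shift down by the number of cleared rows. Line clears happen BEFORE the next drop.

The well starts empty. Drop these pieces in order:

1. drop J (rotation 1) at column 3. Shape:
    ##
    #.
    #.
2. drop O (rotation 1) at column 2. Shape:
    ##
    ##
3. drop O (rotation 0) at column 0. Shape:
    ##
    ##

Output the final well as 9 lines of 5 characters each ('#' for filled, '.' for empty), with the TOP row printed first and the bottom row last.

Answer: .....
.....
.....
.....
..##.
..##.
...##
##.#.
##.#.

Derivation:
Drop 1: J rot1 at col 3 lands with bottom-row=0; cleared 0 line(s) (total 0); column heights now [0 0 0 3 3], max=3
Drop 2: O rot1 at col 2 lands with bottom-row=3; cleared 0 line(s) (total 0); column heights now [0 0 5 5 3], max=5
Drop 3: O rot0 at col 0 lands with bottom-row=0; cleared 0 line(s) (total 0); column heights now [2 2 5 5 3], max=5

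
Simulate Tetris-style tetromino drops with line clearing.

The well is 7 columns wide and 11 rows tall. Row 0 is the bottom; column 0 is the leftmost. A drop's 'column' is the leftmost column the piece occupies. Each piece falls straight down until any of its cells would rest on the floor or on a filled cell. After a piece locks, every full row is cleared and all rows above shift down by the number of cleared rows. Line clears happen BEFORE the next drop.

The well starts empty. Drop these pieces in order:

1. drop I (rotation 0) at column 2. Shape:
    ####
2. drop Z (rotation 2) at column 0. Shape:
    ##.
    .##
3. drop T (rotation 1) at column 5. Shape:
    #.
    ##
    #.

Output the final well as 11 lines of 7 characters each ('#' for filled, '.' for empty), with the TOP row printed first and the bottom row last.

Drop 1: I rot0 at col 2 lands with bottom-row=0; cleared 0 line(s) (total 0); column heights now [0 0 1 1 1 1 0], max=1
Drop 2: Z rot2 at col 0 lands with bottom-row=1; cleared 0 line(s) (total 0); column heights now [3 3 2 1 1 1 0], max=3
Drop 3: T rot1 at col 5 lands with bottom-row=1; cleared 0 line(s) (total 0); column heights now [3 3 2 1 1 4 3], max=4

Answer: .......
.......
.......
.......
.......
.......
.......
.....#.
##...##
.##..#.
..####.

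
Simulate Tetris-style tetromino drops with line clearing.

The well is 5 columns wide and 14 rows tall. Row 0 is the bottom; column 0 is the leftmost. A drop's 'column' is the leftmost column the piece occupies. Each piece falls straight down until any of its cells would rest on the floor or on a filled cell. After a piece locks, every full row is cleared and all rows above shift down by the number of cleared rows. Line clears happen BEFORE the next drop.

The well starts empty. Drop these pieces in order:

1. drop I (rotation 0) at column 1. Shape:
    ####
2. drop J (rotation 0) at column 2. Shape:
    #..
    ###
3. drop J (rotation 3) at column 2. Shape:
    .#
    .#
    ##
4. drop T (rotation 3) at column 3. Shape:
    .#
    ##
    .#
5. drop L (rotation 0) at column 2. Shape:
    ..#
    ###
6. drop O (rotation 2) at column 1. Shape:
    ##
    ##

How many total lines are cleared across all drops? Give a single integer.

Answer: 0

Derivation:
Drop 1: I rot0 at col 1 lands with bottom-row=0; cleared 0 line(s) (total 0); column heights now [0 1 1 1 1], max=1
Drop 2: J rot0 at col 2 lands with bottom-row=1; cleared 0 line(s) (total 0); column heights now [0 1 3 2 2], max=3
Drop 3: J rot3 at col 2 lands with bottom-row=3; cleared 0 line(s) (total 0); column heights now [0 1 4 6 2], max=6
Drop 4: T rot3 at col 3 lands with bottom-row=5; cleared 0 line(s) (total 0); column heights now [0 1 4 7 8], max=8
Drop 5: L rot0 at col 2 lands with bottom-row=8; cleared 0 line(s) (total 0); column heights now [0 1 9 9 10], max=10
Drop 6: O rot2 at col 1 lands with bottom-row=9; cleared 0 line(s) (total 0); column heights now [0 11 11 9 10], max=11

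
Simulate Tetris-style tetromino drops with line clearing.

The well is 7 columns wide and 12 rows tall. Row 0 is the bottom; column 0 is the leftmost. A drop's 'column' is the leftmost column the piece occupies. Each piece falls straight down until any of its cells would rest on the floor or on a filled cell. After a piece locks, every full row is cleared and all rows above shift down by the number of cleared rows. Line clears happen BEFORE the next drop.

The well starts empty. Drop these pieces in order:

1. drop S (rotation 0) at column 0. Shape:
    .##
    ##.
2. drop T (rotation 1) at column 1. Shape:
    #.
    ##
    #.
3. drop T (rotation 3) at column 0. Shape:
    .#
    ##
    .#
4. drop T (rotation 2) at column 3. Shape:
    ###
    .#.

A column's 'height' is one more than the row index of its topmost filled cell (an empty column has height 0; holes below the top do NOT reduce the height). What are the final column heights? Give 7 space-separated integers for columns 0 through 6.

Drop 1: S rot0 at col 0 lands with bottom-row=0; cleared 0 line(s) (total 0); column heights now [1 2 2 0 0 0 0], max=2
Drop 2: T rot1 at col 1 lands with bottom-row=2; cleared 0 line(s) (total 0); column heights now [1 5 4 0 0 0 0], max=5
Drop 3: T rot3 at col 0 lands with bottom-row=5; cleared 0 line(s) (total 0); column heights now [7 8 4 0 0 0 0], max=8
Drop 4: T rot2 at col 3 lands with bottom-row=0; cleared 0 line(s) (total 0); column heights now [7 8 4 2 2 2 0], max=8

Answer: 7 8 4 2 2 2 0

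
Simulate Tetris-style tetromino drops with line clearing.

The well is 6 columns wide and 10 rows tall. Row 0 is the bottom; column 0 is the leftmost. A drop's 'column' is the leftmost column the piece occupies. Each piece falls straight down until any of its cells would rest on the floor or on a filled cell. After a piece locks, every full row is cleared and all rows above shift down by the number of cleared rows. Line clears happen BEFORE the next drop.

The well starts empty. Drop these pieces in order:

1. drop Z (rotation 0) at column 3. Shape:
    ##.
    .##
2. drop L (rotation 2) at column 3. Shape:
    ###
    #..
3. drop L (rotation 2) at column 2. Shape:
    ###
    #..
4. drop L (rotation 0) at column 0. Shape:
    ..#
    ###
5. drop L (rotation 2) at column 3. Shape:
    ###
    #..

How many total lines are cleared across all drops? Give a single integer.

Drop 1: Z rot0 at col 3 lands with bottom-row=0; cleared 0 line(s) (total 0); column heights now [0 0 0 2 2 1], max=2
Drop 2: L rot2 at col 3 lands with bottom-row=2; cleared 0 line(s) (total 0); column heights now [0 0 0 4 4 4], max=4
Drop 3: L rot2 at col 2 lands with bottom-row=3; cleared 0 line(s) (total 0); column heights now [0 0 5 5 5 4], max=5
Drop 4: L rot0 at col 0 lands with bottom-row=5; cleared 0 line(s) (total 0); column heights now [6 6 7 5 5 4], max=7
Drop 5: L rot2 at col 3 lands with bottom-row=5; cleared 0 line(s) (total 0); column heights now [6 6 7 7 7 7], max=7

Answer: 0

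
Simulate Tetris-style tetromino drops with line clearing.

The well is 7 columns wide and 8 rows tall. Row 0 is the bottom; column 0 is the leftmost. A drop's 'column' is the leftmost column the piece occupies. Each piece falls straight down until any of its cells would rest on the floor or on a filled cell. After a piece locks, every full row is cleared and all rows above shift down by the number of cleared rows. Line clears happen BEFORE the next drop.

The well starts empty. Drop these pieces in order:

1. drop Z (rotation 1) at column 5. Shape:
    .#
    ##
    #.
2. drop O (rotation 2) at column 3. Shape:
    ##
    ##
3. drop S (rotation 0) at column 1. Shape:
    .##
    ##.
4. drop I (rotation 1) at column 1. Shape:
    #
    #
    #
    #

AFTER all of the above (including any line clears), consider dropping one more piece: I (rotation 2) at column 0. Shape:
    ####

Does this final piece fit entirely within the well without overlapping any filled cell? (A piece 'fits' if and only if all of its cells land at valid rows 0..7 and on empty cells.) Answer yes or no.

Answer: yes

Derivation:
Drop 1: Z rot1 at col 5 lands with bottom-row=0; cleared 0 line(s) (total 0); column heights now [0 0 0 0 0 2 3], max=3
Drop 2: O rot2 at col 3 lands with bottom-row=0; cleared 0 line(s) (total 0); column heights now [0 0 0 2 2 2 3], max=3
Drop 3: S rot0 at col 1 lands with bottom-row=1; cleared 0 line(s) (total 0); column heights now [0 2 3 3 2 2 3], max=3
Drop 4: I rot1 at col 1 lands with bottom-row=2; cleared 0 line(s) (total 0); column heights now [0 6 3 3 2 2 3], max=6
Test piece I rot2 at col 0 (width 4): heights before test = [0 6 3 3 2 2 3]; fits = True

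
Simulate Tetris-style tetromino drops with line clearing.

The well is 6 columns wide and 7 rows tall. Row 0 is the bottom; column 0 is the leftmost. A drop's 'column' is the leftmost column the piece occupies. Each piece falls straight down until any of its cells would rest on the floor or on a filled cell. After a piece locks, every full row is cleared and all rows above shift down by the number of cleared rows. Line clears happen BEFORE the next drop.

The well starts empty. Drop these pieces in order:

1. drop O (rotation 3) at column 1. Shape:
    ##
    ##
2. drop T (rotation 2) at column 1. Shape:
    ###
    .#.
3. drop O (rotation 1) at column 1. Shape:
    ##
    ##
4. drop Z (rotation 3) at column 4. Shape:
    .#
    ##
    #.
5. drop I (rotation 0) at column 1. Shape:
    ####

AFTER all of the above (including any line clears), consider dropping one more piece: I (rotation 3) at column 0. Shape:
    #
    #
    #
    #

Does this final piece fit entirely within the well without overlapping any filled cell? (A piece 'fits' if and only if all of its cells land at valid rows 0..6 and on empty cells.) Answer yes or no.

Drop 1: O rot3 at col 1 lands with bottom-row=0; cleared 0 line(s) (total 0); column heights now [0 2 2 0 0 0], max=2
Drop 2: T rot2 at col 1 lands with bottom-row=2; cleared 0 line(s) (total 0); column heights now [0 4 4 4 0 0], max=4
Drop 3: O rot1 at col 1 lands with bottom-row=4; cleared 0 line(s) (total 0); column heights now [0 6 6 4 0 0], max=6
Drop 4: Z rot3 at col 4 lands with bottom-row=0; cleared 0 line(s) (total 0); column heights now [0 6 6 4 2 3], max=6
Drop 5: I rot0 at col 1 lands with bottom-row=6; cleared 0 line(s) (total 0); column heights now [0 7 7 7 7 3], max=7
Test piece I rot3 at col 0 (width 1): heights before test = [0 7 7 7 7 3]; fits = True

Answer: yes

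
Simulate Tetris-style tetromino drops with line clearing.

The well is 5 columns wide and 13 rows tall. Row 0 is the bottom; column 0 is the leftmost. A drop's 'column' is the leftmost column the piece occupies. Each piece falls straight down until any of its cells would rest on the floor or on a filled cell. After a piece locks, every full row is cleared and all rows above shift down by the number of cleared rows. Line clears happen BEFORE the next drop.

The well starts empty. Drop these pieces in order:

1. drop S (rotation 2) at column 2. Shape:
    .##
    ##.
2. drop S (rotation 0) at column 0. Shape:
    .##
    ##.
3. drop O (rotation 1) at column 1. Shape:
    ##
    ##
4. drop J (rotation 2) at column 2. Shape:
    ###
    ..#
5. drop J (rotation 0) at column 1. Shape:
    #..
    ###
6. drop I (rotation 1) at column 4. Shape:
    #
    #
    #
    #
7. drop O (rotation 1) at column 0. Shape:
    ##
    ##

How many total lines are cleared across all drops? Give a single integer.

Drop 1: S rot2 at col 2 lands with bottom-row=0; cleared 0 line(s) (total 0); column heights now [0 0 1 2 2], max=2
Drop 2: S rot0 at col 0 lands with bottom-row=0; cleared 0 line(s) (total 0); column heights now [1 2 2 2 2], max=2
Drop 3: O rot1 at col 1 lands with bottom-row=2; cleared 0 line(s) (total 0); column heights now [1 4 4 2 2], max=4
Drop 4: J rot2 at col 2 lands with bottom-row=3; cleared 0 line(s) (total 0); column heights now [1 4 5 5 5], max=5
Drop 5: J rot0 at col 1 lands with bottom-row=5; cleared 0 line(s) (total 0); column heights now [1 7 6 6 5], max=7
Drop 6: I rot1 at col 4 lands with bottom-row=5; cleared 0 line(s) (total 0); column heights now [1 7 6 6 9], max=9
Drop 7: O rot1 at col 0 lands with bottom-row=7; cleared 0 line(s) (total 0); column heights now [9 9 6 6 9], max=9

Answer: 0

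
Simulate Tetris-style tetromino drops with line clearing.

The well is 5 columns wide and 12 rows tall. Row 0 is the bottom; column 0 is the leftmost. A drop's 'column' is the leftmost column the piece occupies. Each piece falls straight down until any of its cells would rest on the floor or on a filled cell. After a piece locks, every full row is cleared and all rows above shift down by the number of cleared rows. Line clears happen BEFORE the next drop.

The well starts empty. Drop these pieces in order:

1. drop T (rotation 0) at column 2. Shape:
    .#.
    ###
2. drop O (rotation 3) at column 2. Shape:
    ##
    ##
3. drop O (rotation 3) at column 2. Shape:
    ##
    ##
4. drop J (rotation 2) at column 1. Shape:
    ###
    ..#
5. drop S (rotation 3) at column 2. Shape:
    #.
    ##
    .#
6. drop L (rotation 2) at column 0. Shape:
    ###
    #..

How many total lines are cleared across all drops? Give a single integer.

Answer: 0

Derivation:
Drop 1: T rot0 at col 2 lands with bottom-row=0; cleared 0 line(s) (total 0); column heights now [0 0 1 2 1], max=2
Drop 2: O rot3 at col 2 lands with bottom-row=2; cleared 0 line(s) (total 0); column heights now [0 0 4 4 1], max=4
Drop 3: O rot3 at col 2 lands with bottom-row=4; cleared 0 line(s) (total 0); column heights now [0 0 6 6 1], max=6
Drop 4: J rot2 at col 1 lands with bottom-row=6; cleared 0 line(s) (total 0); column heights now [0 8 8 8 1], max=8
Drop 5: S rot3 at col 2 lands with bottom-row=8; cleared 0 line(s) (total 0); column heights now [0 8 11 10 1], max=11
Drop 6: L rot2 at col 0 lands with bottom-row=10; cleared 0 line(s) (total 0); column heights now [12 12 12 10 1], max=12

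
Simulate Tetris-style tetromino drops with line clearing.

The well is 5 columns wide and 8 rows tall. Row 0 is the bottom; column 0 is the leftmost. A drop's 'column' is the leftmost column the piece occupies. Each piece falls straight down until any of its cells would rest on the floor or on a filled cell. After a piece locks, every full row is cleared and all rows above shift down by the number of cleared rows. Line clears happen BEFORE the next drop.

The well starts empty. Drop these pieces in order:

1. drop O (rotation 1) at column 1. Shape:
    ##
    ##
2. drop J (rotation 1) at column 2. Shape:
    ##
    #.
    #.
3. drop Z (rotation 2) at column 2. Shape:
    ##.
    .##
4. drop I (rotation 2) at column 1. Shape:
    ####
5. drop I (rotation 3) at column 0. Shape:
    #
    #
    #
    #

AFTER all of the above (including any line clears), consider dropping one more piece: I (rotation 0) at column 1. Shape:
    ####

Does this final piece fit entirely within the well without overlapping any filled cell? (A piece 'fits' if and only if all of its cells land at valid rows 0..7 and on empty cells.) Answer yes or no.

Answer: no

Derivation:
Drop 1: O rot1 at col 1 lands with bottom-row=0; cleared 0 line(s) (total 0); column heights now [0 2 2 0 0], max=2
Drop 2: J rot1 at col 2 lands with bottom-row=2; cleared 0 line(s) (total 0); column heights now [0 2 5 5 0], max=5
Drop 3: Z rot2 at col 2 lands with bottom-row=5; cleared 0 line(s) (total 0); column heights now [0 2 7 7 6], max=7
Drop 4: I rot2 at col 1 lands with bottom-row=7; cleared 0 line(s) (total 0); column heights now [0 8 8 8 8], max=8
Drop 5: I rot3 at col 0 lands with bottom-row=0; cleared 0 line(s) (total 0); column heights now [4 8 8 8 8], max=8
Test piece I rot0 at col 1 (width 4): heights before test = [4 8 8 8 8]; fits = False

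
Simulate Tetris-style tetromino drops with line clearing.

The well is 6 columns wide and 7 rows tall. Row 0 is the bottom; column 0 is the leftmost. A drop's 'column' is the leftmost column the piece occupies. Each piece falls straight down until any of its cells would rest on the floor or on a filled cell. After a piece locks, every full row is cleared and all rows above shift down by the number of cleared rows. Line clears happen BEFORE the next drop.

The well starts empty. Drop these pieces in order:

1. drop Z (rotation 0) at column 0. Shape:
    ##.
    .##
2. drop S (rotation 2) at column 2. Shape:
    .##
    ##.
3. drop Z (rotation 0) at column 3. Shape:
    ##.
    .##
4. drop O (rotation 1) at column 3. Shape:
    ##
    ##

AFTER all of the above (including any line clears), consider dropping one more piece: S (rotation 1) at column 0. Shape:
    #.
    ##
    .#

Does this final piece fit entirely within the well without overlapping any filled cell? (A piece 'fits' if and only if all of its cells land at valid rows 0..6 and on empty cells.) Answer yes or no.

Answer: yes

Derivation:
Drop 1: Z rot0 at col 0 lands with bottom-row=0; cleared 0 line(s) (total 0); column heights now [2 2 1 0 0 0], max=2
Drop 2: S rot2 at col 2 lands with bottom-row=1; cleared 0 line(s) (total 0); column heights now [2 2 2 3 3 0], max=3
Drop 3: Z rot0 at col 3 lands with bottom-row=3; cleared 0 line(s) (total 0); column heights now [2 2 2 5 5 4], max=5
Drop 4: O rot1 at col 3 lands with bottom-row=5; cleared 0 line(s) (total 0); column heights now [2 2 2 7 7 4], max=7
Test piece S rot1 at col 0 (width 2): heights before test = [2 2 2 7 7 4]; fits = True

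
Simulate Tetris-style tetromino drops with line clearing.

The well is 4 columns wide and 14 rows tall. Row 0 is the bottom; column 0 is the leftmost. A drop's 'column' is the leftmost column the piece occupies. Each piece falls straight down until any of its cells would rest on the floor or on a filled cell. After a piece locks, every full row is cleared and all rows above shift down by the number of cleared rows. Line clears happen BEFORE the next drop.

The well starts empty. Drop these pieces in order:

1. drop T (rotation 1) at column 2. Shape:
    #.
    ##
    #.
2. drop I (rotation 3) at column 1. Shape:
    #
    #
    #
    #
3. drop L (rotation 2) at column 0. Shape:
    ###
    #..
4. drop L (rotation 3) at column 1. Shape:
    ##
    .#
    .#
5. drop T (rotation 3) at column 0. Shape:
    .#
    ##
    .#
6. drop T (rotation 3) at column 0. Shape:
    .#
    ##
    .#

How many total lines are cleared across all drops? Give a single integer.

Drop 1: T rot1 at col 2 lands with bottom-row=0; cleared 0 line(s) (total 0); column heights now [0 0 3 2], max=3
Drop 2: I rot3 at col 1 lands with bottom-row=0; cleared 0 line(s) (total 0); column heights now [0 4 3 2], max=4
Drop 3: L rot2 at col 0 lands with bottom-row=3; cleared 0 line(s) (total 0); column heights now [5 5 5 2], max=5
Drop 4: L rot3 at col 1 lands with bottom-row=5; cleared 0 line(s) (total 0); column heights now [5 8 8 2], max=8
Drop 5: T rot3 at col 0 lands with bottom-row=8; cleared 0 line(s) (total 0); column heights now [10 11 8 2], max=11
Drop 6: T rot3 at col 0 lands with bottom-row=11; cleared 0 line(s) (total 0); column heights now [13 14 8 2], max=14

Answer: 0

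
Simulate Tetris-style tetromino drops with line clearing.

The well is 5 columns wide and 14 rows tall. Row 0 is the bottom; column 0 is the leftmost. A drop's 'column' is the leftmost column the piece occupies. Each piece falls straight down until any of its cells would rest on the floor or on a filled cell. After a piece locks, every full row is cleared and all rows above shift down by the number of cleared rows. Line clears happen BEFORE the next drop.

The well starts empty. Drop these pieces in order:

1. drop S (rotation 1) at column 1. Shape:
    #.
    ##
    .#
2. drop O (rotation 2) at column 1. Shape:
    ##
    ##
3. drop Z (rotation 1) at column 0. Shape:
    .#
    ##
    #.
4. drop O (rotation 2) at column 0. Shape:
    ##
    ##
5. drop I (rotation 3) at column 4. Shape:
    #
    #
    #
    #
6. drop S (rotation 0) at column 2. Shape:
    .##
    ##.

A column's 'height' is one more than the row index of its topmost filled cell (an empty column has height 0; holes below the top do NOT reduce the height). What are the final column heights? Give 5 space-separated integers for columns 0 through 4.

Answer: 9 9 6 7 7

Derivation:
Drop 1: S rot1 at col 1 lands with bottom-row=0; cleared 0 line(s) (total 0); column heights now [0 3 2 0 0], max=3
Drop 2: O rot2 at col 1 lands with bottom-row=3; cleared 0 line(s) (total 0); column heights now [0 5 5 0 0], max=5
Drop 3: Z rot1 at col 0 lands with bottom-row=4; cleared 0 line(s) (total 0); column heights now [6 7 5 0 0], max=7
Drop 4: O rot2 at col 0 lands with bottom-row=7; cleared 0 line(s) (total 0); column heights now [9 9 5 0 0], max=9
Drop 5: I rot3 at col 4 lands with bottom-row=0; cleared 0 line(s) (total 0); column heights now [9 9 5 0 4], max=9
Drop 6: S rot0 at col 2 lands with bottom-row=5; cleared 0 line(s) (total 0); column heights now [9 9 6 7 7], max=9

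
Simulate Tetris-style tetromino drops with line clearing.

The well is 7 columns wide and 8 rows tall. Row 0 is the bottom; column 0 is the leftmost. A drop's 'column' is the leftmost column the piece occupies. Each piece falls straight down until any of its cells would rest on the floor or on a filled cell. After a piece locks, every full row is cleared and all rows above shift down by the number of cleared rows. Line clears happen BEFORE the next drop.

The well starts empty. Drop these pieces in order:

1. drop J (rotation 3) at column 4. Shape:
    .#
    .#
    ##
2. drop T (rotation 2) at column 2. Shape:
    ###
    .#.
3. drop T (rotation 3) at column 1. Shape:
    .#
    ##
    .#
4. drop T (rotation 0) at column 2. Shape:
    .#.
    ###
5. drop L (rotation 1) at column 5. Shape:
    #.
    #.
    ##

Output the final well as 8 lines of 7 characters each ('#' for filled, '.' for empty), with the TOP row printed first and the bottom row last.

Answer: .......
...#...
..####.
..#..#.
.##..##
..#..#.
..####.
...###.

Derivation:
Drop 1: J rot3 at col 4 lands with bottom-row=0; cleared 0 line(s) (total 0); column heights now [0 0 0 0 1 3 0], max=3
Drop 2: T rot2 at col 2 lands with bottom-row=0; cleared 0 line(s) (total 0); column heights now [0 0 2 2 2 3 0], max=3
Drop 3: T rot3 at col 1 lands with bottom-row=2; cleared 0 line(s) (total 0); column heights now [0 4 5 2 2 3 0], max=5
Drop 4: T rot0 at col 2 lands with bottom-row=5; cleared 0 line(s) (total 0); column heights now [0 4 6 7 6 3 0], max=7
Drop 5: L rot1 at col 5 lands with bottom-row=3; cleared 0 line(s) (total 0); column heights now [0 4 6 7 6 6 4], max=7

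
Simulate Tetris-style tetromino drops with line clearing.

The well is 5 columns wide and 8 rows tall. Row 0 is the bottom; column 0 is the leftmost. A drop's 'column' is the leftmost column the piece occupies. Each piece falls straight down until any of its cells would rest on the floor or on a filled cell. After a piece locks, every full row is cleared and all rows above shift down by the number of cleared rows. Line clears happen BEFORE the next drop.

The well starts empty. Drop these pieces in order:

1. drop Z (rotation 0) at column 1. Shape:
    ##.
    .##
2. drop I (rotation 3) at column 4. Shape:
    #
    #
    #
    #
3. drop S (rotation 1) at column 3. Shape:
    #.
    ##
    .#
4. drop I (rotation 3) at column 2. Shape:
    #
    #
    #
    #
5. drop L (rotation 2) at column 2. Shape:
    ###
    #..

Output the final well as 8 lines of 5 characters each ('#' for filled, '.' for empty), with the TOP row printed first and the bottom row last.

Answer: ..###
..##.
..###
..#.#
..#.#
..#.#
.##.#
..###

Derivation:
Drop 1: Z rot0 at col 1 lands with bottom-row=0; cleared 0 line(s) (total 0); column heights now [0 2 2 1 0], max=2
Drop 2: I rot3 at col 4 lands with bottom-row=0; cleared 0 line(s) (total 0); column heights now [0 2 2 1 4], max=4
Drop 3: S rot1 at col 3 lands with bottom-row=4; cleared 0 line(s) (total 0); column heights now [0 2 2 7 6], max=7
Drop 4: I rot3 at col 2 lands with bottom-row=2; cleared 0 line(s) (total 0); column heights now [0 2 6 7 6], max=7
Drop 5: L rot2 at col 2 lands with bottom-row=6; cleared 0 line(s) (total 0); column heights now [0 2 8 8 8], max=8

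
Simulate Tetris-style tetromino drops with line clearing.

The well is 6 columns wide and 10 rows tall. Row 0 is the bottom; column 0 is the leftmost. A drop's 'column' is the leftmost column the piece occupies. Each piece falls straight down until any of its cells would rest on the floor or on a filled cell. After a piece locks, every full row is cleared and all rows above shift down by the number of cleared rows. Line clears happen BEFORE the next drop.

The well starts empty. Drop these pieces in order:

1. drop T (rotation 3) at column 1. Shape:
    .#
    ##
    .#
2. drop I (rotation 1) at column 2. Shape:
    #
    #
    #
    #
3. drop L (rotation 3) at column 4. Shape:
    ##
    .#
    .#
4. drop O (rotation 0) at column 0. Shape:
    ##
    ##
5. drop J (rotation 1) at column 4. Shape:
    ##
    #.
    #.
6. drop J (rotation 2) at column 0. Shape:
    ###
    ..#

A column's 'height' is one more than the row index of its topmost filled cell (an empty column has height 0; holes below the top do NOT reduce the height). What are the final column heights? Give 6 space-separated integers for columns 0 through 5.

Answer: 9 9 9 0 6 6

Derivation:
Drop 1: T rot3 at col 1 lands with bottom-row=0; cleared 0 line(s) (total 0); column heights now [0 2 3 0 0 0], max=3
Drop 2: I rot1 at col 2 lands with bottom-row=3; cleared 0 line(s) (total 0); column heights now [0 2 7 0 0 0], max=7
Drop 3: L rot3 at col 4 lands with bottom-row=0; cleared 0 line(s) (total 0); column heights now [0 2 7 0 3 3], max=7
Drop 4: O rot0 at col 0 lands with bottom-row=2; cleared 0 line(s) (total 0); column heights now [4 4 7 0 3 3], max=7
Drop 5: J rot1 at col 4 lands with bottom-row=3; cleared 0 line(s) (total 0); column heights now [4 4 7 0 6 6], max=7
Drop 6: J rot2 at col 0 lands with bottom-row=7; cleared 0 line(s) (total 0); column heights now [9 9 9 0 6 6], max=9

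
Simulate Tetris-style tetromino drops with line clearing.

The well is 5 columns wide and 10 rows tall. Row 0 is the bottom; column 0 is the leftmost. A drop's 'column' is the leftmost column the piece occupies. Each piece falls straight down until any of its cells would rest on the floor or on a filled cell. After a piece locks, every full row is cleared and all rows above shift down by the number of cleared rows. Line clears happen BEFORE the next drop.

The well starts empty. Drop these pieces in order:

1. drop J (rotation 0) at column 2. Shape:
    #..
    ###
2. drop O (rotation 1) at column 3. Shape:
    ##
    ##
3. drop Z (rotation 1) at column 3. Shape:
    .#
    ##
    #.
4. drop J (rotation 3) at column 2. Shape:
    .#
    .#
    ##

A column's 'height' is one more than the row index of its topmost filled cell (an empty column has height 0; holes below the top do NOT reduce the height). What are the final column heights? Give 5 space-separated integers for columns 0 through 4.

Answer: 0 0 6 8 6

Derivation:
Drop 1: J rot0 at col 2 lands with bottom-row=0; cleared 0 line(s) (total 0); column heights now [0 0 2 1 1], max=2
Drop 2: O rot1 at col 3 lands with bottom-row=1; cleared 0 line(s) (total 0); column heights now [0 0 2 3 3], max=3
Drop 3: Z rot1 at col 3 lands with bottom-row=3; cleared 0 line(s) (total 0); column heights now [0 0 2 5 6], max=6
Drop 4: J rot3 at col 2 lands with bottom-row=5; cleared 0 line(s) (total 0); column heights now [0 0 6 8 6], max=8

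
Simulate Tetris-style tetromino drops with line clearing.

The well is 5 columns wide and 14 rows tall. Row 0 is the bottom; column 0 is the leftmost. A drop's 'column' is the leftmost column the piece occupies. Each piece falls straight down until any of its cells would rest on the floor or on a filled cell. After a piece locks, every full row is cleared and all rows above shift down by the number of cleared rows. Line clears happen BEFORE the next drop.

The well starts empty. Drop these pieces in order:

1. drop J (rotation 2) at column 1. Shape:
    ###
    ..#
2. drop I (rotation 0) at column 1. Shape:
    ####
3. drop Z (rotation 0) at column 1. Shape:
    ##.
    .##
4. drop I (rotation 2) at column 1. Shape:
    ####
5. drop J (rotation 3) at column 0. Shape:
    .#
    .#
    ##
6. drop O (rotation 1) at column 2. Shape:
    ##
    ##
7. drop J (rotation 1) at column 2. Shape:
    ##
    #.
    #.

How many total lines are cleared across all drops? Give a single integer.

Drop 1: J rot2 at col 1 lands with bottom-row=0; cleared 0 line(s) (total 0); column heights now [0 2 2 2 0], max=2
Drop 2: I rot0 at col 1 lands with bottom-row=2; cleared 0 line(s) (total 0); column heights now [0 3 3 3 3], max=3
Drop 3: Z rot0 at col 1 lands with bottom-row=3; cleared 0 line(s) (total 0); column heights now [0 5 5 4 3], max=5
Drop 4: I rot2 at col 1 lands with bottom-row=5; cleared 0 line(s) (total 0); column heights now [0 6 6 6 6], max=6
Drop 5: J rot3 at col 0 lands with bottom-row=6; cleared 0 line(s) (total 0); column heights now [7 9 6 6 6], max=9
Drop 6: O rot1 at col 2 lands with bottom-row=6; cleared 0 line(s) (total 0); column heights now [7 9 8 8 6], max=9
Drop 7: J rot1 at col 2 lands with bottom-row=8; cleared 0 line(s) (total 0); column heights now [7 9 11 11 6], max=11

Answer: 0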